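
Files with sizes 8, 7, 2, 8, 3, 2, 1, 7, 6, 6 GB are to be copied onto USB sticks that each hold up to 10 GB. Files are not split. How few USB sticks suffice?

6

Total = 8 + 8 + 7 + 7 + 6 + 6 + 3 + 2 + 2 + 1 = 50 GB.
Lower bound: ⌈50/10⌉ = 5 USB sticks.
Also, 6 files each exceed 5 GB, and no two of those can share a USB stick, so at least 6 USB sticks are needed.
A packing using 6 USB sticks:
  USB stick 1: 8 + 2 = 10
  USB stick 2: 8 + 2 = 10
  USB stick 3: 7 + 3 = 10
  USB stick 4: 7 + 1 = 8
  USB stick 5: 6 = 6
  USB stick 6: 6 = 6
This matches the lower bound, so 6 is optimal.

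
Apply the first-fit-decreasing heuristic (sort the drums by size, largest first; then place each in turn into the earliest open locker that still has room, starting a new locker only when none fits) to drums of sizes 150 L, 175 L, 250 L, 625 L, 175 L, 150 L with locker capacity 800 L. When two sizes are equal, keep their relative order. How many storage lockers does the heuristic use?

2

Sorted descending: 625, 250, 175, 175, 150, 150.
  625 → locker 1 (new)  [load 625/800]
  250 → locker 2 (new)  [load 250/800]
  175 → locker 1  [load 800/800]
  175 → locker 2  [load 425/800]
  150 → locker 2  [load 575/800]
  150 → locker 2  [load 725/800]
2 storage lockers opened.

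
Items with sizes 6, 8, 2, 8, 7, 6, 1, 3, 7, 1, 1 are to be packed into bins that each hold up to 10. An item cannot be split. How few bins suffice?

Total = 8 + 8 + 7 + 7 + 6 + 6 + 3 + 2 + 1 + 1 + 1 = 50.
Lower bound: ⌈50/10⌉ = 5 bins.
Also, 6 items each exceed 5, and no two of those can share a bin, so at least 6 bins are needed.
A packing using 6 bins:
  bin 1: 8 + 2 = 10
  bin 2: 8 + 1 + 1 = 10
  bin 3: 7 + 3 = 10
  bin 4: 7 + 1 = 8
  bin 5: 6 = 6
  bin 6: 6 = 6
This matches the lower bound, so 6 is optimal.

6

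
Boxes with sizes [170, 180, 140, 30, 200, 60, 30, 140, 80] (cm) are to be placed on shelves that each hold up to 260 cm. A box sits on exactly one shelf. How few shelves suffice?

5

Total = 200 + 180 + 170 + 140 + 140 + 80 + 60 + 30 + 30 = 1030 cm.
Lower bound: ⌈1030/260⌉ = 4 shelves.
Also, 5 boxes each exceed 130 cm, and no two of those can share a shelf, so at least 5 shelves are needed.
A packing using 5 shelves:
  shelf 1: 200 + 60 = 260
  shelf 2: 180 + 80 = 260
  shelf 3: 170 + 30 + 30 = 230
  shelf 4: 140 = 140
  shelf 5: 140 = 140
This matches the lower bound, so 5 is optimal.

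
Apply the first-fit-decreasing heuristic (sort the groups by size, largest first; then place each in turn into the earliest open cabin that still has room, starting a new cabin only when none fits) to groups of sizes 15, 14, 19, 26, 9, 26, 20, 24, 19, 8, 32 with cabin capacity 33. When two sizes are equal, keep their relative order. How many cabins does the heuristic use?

Sorted descending: 32, 26, 26, 24, 20, 19, 19, 15, 14, 9, 8.
  32 → cabin 1 (new)  [load 32/33]
  26 → cabin 2 (new)  [load 26/33]
  26 → cabin 3 (new)  [load 26/33]
  24 → cabin 4 (new)  [load 24/33]
  20 → cabin 5 (new)  [load 20/33]
  19 → cabin 6 (new)  [load 19/33]
  19 → cabin 7 (new)  [load 19/33]
  15 → cabin 8 (new)  [load 15/33]
  14 → cabin 6  [load 33/33]
  9 → cabin 4  [load 33/33]
  8 → cabin 5  [load 28/33]
8 cabins opened.

8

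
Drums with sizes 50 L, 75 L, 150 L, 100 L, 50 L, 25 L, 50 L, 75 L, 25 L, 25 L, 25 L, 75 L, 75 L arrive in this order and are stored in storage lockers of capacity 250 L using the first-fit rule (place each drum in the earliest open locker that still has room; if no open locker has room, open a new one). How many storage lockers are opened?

  50 → locker 1 (new)  [load 50/250]
  75 → locker 1  [load 125/250]
  150 → locker 2 (new)  [load 150/250]
  100 → locker 1  [load 225/250]
  50 → locker 2  [load 200/250]
  25 → locker 1  [load 250/250]
  50 → locker 2  [load 250/250]
  75 → locker 3 (new)  [load 75/250]
  25 → locker 3  [load 100/250]
  25 → locker 3  [load 125/250]
  25 → locker 3  [load 150/250]
  75 → locker 3  [load 225/250]
  75 → locker 4 (new)  [load 75/250]
4 storage lockers opened.

4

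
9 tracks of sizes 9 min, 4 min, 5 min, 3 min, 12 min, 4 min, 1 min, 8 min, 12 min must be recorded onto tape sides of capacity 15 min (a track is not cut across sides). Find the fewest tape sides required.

Total = 12 + 12 + 9 + 8 + 5 + 4 + 4 + 3 + 1 = 58 min.
Lower bound: ⌈58/15⌉ = 4 tape sides.
A packing using 5 tape sides:
  side 1: 12 + 3 = 15
  side 2: 12 + 1 = 13
  side 3: 9 + 5 = 14
  side 4: 8 + 4 = 12
  side 5: 4 = 4
No arrangement into 4 tape sides stays within capacity, so 5 is optimal.

5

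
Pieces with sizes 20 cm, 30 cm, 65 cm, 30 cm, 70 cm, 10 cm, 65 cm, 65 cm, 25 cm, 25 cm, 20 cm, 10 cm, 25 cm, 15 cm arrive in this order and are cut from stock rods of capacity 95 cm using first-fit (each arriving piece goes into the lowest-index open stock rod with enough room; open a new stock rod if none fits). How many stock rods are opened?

6

  20 → stock rod 1 (new)  [load 20/95]
  30 → stock rod 1  [load 50/95]
  65 → stock rod 2 (new)  [load 65/95]
  30 → stock rod 1  [load 80/95]
  70 → stock rod 3 (new)  [load 70/95]
  10 → stock rod 1  [load 90/95]
  65 → stock rod 4 (new)  [load 65/95]
  65 → stock rod 5 (new)  [load 65/95]
  25 → stock rod 2  [load 90/95]
  25 → stock rod 3  [load 95/95]
  20 → stock rod 4  [load 85/95]
  10 → stock rod 4  [load 95/95]
  25 → stock rod 5  [load 90/95]
  15 → stock rod 6 (new)  [load 15/95]
6 stock rods opened.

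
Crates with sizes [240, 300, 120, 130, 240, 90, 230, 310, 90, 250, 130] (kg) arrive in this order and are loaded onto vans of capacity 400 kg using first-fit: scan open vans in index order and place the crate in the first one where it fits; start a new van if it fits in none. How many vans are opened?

  240 → van 1 (new)  [load 240/400]
  300 → van 2 (new)  [load 300/400]
  120 → van 1  [load 360/400]
  130 → van 3 (new)  [load 130/400]
  240 → van 3  [load 370/400]
  90 → van 2  [load 390/400]
  230 → van 4 (new)  [load 230/400]
  310 → van 5 (new)  [load 310/400]
  90 → van 4  [load 320/400]
  250 → van 6 (new)  [load 250/400]
  130 → van 6  [load 380/400]
6 vans opened.

6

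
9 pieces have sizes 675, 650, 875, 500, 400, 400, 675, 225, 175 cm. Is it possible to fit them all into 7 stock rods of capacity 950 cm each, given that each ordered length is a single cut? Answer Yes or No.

Yes

A valid assignment using 6 stock rods:
  stock rod 1: 875 = 875
  stock rod 2: 675 + 225 = 900
  stock rod 3: 675 + 175 = 850
  stock rod 4: 650 = 650
  stock rod 5: 500 + 400 = 900
  stock rod 6: 400 = 400
That uses only 6 ≤ 7, so 7 stock rods are enough.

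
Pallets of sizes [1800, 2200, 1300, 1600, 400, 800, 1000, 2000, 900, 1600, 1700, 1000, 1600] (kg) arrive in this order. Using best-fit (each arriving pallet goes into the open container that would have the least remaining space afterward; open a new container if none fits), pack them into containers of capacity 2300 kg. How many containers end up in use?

10

  1800 → container 1 (new)  [load 1800/2300]
  2200 → container 2 (new)  [load 2200/2300]
  1300 → container 3 (new)  [load 1300/2300]
  1600 → container 4 (new)  [load 1600/2300]
  400 → container 1  [load 2200/2300]
  800 → container 3  [load 2100/2300]
  1000 → container 5 (new)  [load 1000/2300]
  2000 → container 6 (new)  [load 2000/2300]
  900 → container 5  [load 1900/2300]
  1600 → container 7 (new)  [load 1600/2300]
  1700 → container 8 (new)  [load 1700/2300]
  1000 → container 9 (new)  [load 1000/2300]
  1600 → container 10 (new)  [load 1600/2300]
10 containers opened.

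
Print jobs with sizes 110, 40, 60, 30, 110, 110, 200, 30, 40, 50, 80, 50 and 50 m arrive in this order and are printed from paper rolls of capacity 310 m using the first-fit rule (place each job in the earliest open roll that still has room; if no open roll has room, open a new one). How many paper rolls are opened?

4

  110 → roll 1 (new)  [load 110/310]
  40 → roll 1  [load 150/310]
  60 → roll 1  [load 210/310]
  30 → roll 1  [load 240/310]
  110 → roll 2 (new)  [load 110/310]
  110 → roll 2  [load 220/310]
  200 → roll 3 (new)  [load 200/310]
  30 → roll 1  [load 270/310]
  40 → roll 1  [load 310/310]
  50 → roll 2  [load 270/310]
  80 → roll 3  [load 280/310]
  50 → roll 4 (new)  [load 50/310]
  50 → roll 4  [load 100/310]
4 paper rolls opened.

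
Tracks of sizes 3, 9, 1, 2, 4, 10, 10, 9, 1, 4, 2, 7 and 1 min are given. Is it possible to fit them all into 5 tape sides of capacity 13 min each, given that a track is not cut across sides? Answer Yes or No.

A valid assignment using 5 tape sides:
  side 1: 10 + 3 = 13
  side 2: 10 + 2 + 1 = 13
  side 3: 9 + 4 = 13
  side 4: 9 + 4 = 13
  side 5: 7 + 2 + 1 + 1 = 11
Every load is within 13 min, so 5 tape sides suffice.

Yes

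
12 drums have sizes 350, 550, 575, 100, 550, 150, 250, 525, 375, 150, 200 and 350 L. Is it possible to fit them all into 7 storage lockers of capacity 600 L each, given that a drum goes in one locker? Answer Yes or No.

No

Total = 4125 L; ⌈4125/600⌉ = 7.
The bound of 7 does not rule out 7, but exhaustive search shows no assignment into 7 storage lockers of capacity 600 L exists — the minimum is 8.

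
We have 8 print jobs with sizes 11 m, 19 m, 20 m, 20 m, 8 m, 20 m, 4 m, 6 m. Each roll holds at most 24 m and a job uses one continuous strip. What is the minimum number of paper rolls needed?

6

Total = 20 + 20 + 20 + 19 + 11 + 8 + 6 + 4 = 108 m.
Lower bound: ⌈108/24⌉ = 5 paper rolls.
A packing using 6 paper rolls:
  roll 1: 20 + 4 = 24
  roll 2: 20 = 20
  roll 3: 20 = 20
  roll 4: 19 = 19
  roll 5: 11 + 8 = 19
  roll 6: 6 = 6
No arrangement into 5 paper rolls stays within capacity, so 6 is optimal.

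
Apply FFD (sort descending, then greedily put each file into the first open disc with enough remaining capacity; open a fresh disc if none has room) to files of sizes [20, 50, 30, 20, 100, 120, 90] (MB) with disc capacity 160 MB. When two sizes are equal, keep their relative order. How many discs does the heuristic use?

Sorted descending: 120, 100, 90, 50, 30, 20, 20.
  120 → disc 1 (new)  [load 120/160]
  100 → disc 2 (new)  [load 100/160]
  90 → disc 3 (new)  [load 90/160]
  50 → disc 2  [load 150/160]
  30 → disc 1  [load 150/160]
  20 → disc 3  [load 110/160]
  20 → disc 3  [load 130/160]
3 discs opened.

3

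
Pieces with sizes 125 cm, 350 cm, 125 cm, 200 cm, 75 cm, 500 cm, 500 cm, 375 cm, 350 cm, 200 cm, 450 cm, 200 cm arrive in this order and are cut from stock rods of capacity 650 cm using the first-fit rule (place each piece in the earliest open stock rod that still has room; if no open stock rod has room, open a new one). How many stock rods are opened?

  125 → stock rod 1 (new)  [load 125/650]
  350 → stock rod 1  [load 475/650]
  125 → stock rod 1  [load 600/650]
  200 → stock rod 2 (new)  [load 200/650]
  75 → stock rod 2  [load 275/650]
  500 → stock rod 3 (new)  [load 500/650]
  500 → stock rod 4 (new)  [load 500/650]
  375 → stock rod 2  [load 650/650]
  350 → stock rod 5 (new)  [load 350/650]
  200 → stock rod 5  [load 550/650]
  450 → stock rod 6 (new)  [load 450/650]
  200 → stock rod 6  [load 650/650]
6 stock rods opened.

6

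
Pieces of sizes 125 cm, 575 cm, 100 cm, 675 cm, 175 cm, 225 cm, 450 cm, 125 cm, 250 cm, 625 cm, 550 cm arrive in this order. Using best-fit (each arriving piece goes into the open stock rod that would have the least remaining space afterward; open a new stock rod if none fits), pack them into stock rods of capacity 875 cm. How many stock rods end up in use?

  125 → stock rod 1 (new)  [load 125/875]
  575 → stock rod 1  [load 700/875]
  100 → stock rod 1  [load 800/875]
  675 → stock rod 2 (new)  [load 675/875]
  175 → stock rod 2  [load 850/875]
  225 → stock rod 3 (new)  [load 225/875]
  450 → stock rod 3  [load 675/875]
  125 → stock rod 3  [load 800/875]
  250 → stock rod 4 (new)  [load 250/875]
  625 → stock rod 4  [load 875/875]
  550 → stock rod 5 (new)  [load 550/875]
5 stock rods opened.

5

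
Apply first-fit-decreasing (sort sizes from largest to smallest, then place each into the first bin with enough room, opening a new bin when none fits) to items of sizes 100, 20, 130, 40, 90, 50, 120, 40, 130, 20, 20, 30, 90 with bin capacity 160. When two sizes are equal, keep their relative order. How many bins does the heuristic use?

Sorted descending: 130, 130, 120, 100, 90, 90, 50, 40, 40, 30, 20, 20, 20.
  130 → bin 1 (new)  [load 130/160]
  130 → bin 2 (new)  [load 130/160]
  120 → bin 3 (new)  [load 120/160]
  100 → bin 4 (new)  [load 100/160]
  90 → bin 5 (new)  [load 90/160]
  90 → bin 6 (new)  [load 90/160]
  50 → bin 4  [load 150/160]
  40 → bin 3  [load 160/160]
  40 → bin 5  [load 130/160]
  30 → bin 1  [load 160/160]
  20 → bin 2  [load 150/160]
  20 → bin 5  [load 150/160]
  20 → bin 6  [load 110/160]
6 bins opened.

6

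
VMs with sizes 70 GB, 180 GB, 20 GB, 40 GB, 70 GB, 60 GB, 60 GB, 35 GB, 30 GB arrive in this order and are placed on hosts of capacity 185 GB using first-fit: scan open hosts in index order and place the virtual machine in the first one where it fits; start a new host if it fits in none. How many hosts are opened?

  70 → host 1 (new)  [load 70/185]
  180 → host 2 (new)  [load 180/185]
  20 → host 1  [load 90/185]
  40 → host 1  [load 130/185]
  70 → host 3 (new)  [load 70/185]
  60 → host 3  [load 130/185]
  60 → host 4 (new)  [load 60/185]
  35 → host 1  [load 165/185]
  30 → host 3  [load 160/185]
4 hosts opened.

4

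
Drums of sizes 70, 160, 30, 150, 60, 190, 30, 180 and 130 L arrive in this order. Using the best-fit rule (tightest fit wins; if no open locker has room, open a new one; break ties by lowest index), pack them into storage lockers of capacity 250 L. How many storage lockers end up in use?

5

  70 → locker 1 (new)  [load 70/250]
  160 → locker 1  [load 230/250]
  30 → locker 2 (new)  [load 30/250]
  150 → locker 2  [load 180/250]
  60 → locker 2  [load 240/250]
  190 → locker 3 (new)  [load 190/250]
  30 → locker 3  [load 220/250]
  180 → locker 4 (new)  [load 180/250]
  130 → locker 5 (new)  [load 130/250]
5 storage lockers opened.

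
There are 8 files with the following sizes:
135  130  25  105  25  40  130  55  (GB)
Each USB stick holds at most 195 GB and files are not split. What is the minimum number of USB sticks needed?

4

Total = 135 + 130 + 130 + 105 + 55 + 40 + 25 + 25 = 645 GB.
Lower bound: ⌈645/195⌉ = 4 USB sticks.
A packing using 4 USB sticks:
  USB stick 1: 135 + 55 = 190
  USB stick 2: 130 + 40 + 25 = 195
  USB stick 3: 130 + 25 = 155
  USB stick 4: 105 = 105
This matches the lower bound, so 4 is optimal.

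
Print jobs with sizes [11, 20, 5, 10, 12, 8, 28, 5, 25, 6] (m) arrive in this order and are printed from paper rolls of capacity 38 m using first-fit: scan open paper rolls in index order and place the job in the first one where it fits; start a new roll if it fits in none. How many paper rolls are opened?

  11 → roll 1 (new)  [load 11/38]
  20 → roll 1  [load 31/38]
  5 → roll 1  [load 36/38]
  10 → roll 2 (new)  [load 10/38]
  12 → roll 2  [load 22/38]
  8 → roll 2  [load 30/38]
  28 → roll 3 (new)  [load 28/38]
  5 → roll 2  [load 35/38]
  25 → roll 4 (new)  [load 25/38]
  6 → roll 3  [load 34/38]
4 paper rolls opened.

4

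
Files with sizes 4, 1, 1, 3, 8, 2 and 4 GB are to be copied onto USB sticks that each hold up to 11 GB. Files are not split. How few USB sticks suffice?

3

Total = 8 + 4 + 4 + 3 + 2 + 1 + 1 = 23 GB.
Lower bound: ⌈23/11⌉ = 3 USB sticks.
A packing using 3 USB sticks:
  USB stick 1: 8 + 3 = 11
  USB stick 2: 4 + 4 + 2 + 1 = 11
  USB stick 3: 1 = 1
This matches the lower bound, so 3 is optimal.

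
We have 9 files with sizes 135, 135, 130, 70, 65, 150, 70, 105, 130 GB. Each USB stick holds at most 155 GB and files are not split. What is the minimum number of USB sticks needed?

8

Total = 150 + 135 + 135 + 130 + 130 + 105 + 70 + 70 + 65 = 990 GB.
Lower bound: ⌈990/155⌉ = 7 USB sticks.
A packing using 8 USB sticks:
  USB stick 1: 150 = 150
  USB stick 2: 135 = 135
  USB stick 3: 135 = 135
  USB stick 4: 130 = 130
  USB stick 5: 130 = 130
  USB stick 6: 105 = 105
  USB stick 7: 70 + 70 = 140
  USB stick 8: 65 = 65
No arrangement into 7 USB sticks stays within capacity, so 8 is optimal.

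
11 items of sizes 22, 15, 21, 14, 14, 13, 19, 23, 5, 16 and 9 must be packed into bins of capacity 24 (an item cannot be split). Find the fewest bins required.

9

Total = 23 + 22 + 21 + 19 + 16 + 15 + 14 + 14 + 13 + 9 + 5 = 171.
Lower bound: ⌈171/24⌉ = 8 bins.
Also, 9 items each exceed 12, and no two of those can share a bin, so at least 9 bins are needed.
A packing using 9 bins:
  bin 1: 23 = 23
  bin 2: 22 = 22
  bin 3: 21 = 21
  bin 4: 19 + 5 = 24
  bin 5: 16 = 16
  bin 6: 15 + 9 = 24
  bin 7: 14 = 14
  bin 8: 14 = 14
  bin 9: 13 = 13
This matches the lower bound, so 9 is optimal.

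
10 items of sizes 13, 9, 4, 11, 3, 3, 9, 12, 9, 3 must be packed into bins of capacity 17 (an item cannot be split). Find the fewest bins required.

6

Total = 13 + 12 + 11 + 9 + 9 + 9 + 4 + 3 + 3 + 3 = 76.
Lower bound: ⌈76/17⌉ = 5 bins.
Also, 6 items each exceed 17/2, and no two of those can share a bin, so at least 6 bins are needed.
A packing using 6 bins:
  bin 1: 13 + 4 = 17
  bin 2: 12 + 3 = 15
  bin 3: 11 + 3 + 3 = 17
  bin 4: 9 = 9
  bin 5: 9 = 9
  bin 6: 9 = 9
This matches the lower bound, so 6 is optimal.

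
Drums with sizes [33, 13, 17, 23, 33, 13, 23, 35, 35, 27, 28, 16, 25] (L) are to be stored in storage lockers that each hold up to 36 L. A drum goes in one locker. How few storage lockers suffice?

Total = 35 + 35 + 33 + 33 + 28 + 27 + 25 + 23 + 23 + 17 + 16 + 13 + 13 = 321 L.
Lower bound: ⌈321/36⌉ = 9 storage lockers.
A packing using 10 storage lockers:
  locker 1: 35 = 35
  locker 2: 35 = 35
  locker 3: 33 = 33
  locker 4: 33 = 33
  locker 5: 28 = 28
  locker 6: 27 = 27
  locker 7: 25 = 25
  locker 8: 23 + 13 = 36
  locker 9: 23 + 13 = 36
  locker 10: 17 + 16 = 33
No arrangement into 9 storage lockers stays within capacity, so 10 is optimal.

10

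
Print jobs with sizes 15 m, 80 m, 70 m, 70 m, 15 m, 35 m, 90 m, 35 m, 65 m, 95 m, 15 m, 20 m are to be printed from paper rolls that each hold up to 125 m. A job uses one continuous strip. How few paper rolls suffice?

Total = 95 + 90 + 80 + 70 + 70 + 65 + 35 + 35 + 20 + 15 + 15 + 15 = 605 m.
Lower bound: ⌈605/125⌉ = 5 paper rolls.
Also, 6 print jobs each exceed 125/2 m, and no two of those can share a roll, so at least 6 paper rolls are needed.
A packing using 6 paper rolls:
  roll 1: 95 + 20 = 115
  roll 2: 90 + 35 = 125
  roll 3: 80 + 35 = 115
  roll 4: 70 + 15 + 15 + 15 = 115
  roll 5: 70 = 70
  roll 6: 65 = 65
This matches the lower bound, so 6 is optimal.

6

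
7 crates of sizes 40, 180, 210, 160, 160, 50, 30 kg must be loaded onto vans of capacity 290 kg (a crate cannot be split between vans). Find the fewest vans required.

4

Total = 210 + 180 + 160 + 160 + 50 + 40 + 30 = 830 kg.
Lower bound: ⌈830/290⌉ = 3 vans.
Also, 4 crates each exceed 145 kg, and no two of those can share a van, so at least 4 vans are needed.
A packing using 4 vans:
  van 1: 210 + 50 + 30 = 290
  van 2: 180 + 40 = 220
  van 3: 160 = 160
  van 4: 160 = 160
This matches the lower bound, so 4 is optimal.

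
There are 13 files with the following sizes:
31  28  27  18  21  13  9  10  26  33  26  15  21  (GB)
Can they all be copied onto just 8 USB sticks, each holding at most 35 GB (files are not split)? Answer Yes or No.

Total = 278 GB; ⌈278/35⌉ = 8.
9 files each exceed half the capacity and cannot share a USB stick, forcing at least 9 USB sticks.
At least 9 USB sticks are required, but only 8 are allowed.

No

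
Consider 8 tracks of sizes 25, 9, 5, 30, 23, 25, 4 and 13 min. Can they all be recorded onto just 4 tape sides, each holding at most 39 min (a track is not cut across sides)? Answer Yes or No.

Yes

A valid assignment using 4 tape sides:
  side 1: 30 + 9 = 39
  side 2: 25 + 13 = 38
  side 3: 25 + 5 + 4 = 34
  side 4: 23 = 23
Every load is within 39 min, so 4 tape sides suffice.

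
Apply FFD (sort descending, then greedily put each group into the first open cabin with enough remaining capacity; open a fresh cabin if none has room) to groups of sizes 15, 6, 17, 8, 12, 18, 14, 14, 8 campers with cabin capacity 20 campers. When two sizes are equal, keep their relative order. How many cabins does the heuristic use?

Sorted descending: 18, 17, 15, 14, 14, 12, 8, 8, 6.
  18 → cabin 1 (new)  [load 18/20]
  17 → cabin 2 (new)  [load 17/20]
  15 → cabin 3 (new)  [load 15/20]
  14 → cabin 4 (new)  [load 14/20]
  14 → cabin 5 (new)  [load 14/20]
  12 → cabin 6 (new)  [load 12/20]
  8 → cabin 6  [load 20/20]
  8 → cabin 7 (new)  [load 8/20]
  6 → cabin 4  [load 20/20]
7 cabins opened.

7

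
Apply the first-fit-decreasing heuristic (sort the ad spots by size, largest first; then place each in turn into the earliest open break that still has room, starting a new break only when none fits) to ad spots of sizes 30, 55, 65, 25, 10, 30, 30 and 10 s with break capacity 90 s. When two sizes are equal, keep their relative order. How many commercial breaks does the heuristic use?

Sorted descending: 65, 55, 30, 30, 30, 25, 10, 10.
  65 → break 1 (new)  [load 65/90]
  55 → break 2 (new)  [load 55/90]
  30 → break 2  [load 85/90]
  30 → break 3 (new)  [load 30/90]
  30 → break 3  [load 60/90]
  25 → break 1  [load 90/90]
  10 → break 3  [load 70/90]
  10 → break 3  [load 80/90]
3 commercial breaks opened.

3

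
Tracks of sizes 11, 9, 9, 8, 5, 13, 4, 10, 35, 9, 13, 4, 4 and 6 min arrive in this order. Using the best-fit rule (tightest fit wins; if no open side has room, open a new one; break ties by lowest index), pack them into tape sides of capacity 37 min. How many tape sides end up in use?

4

  11 → side 1 (new)  [load 11/37]
  9 → side 1  [load 20/37]
  9 → side 1  [load 29/37]
  8 → side 1  [load 37/37]
  5 → side 2 (new)  [load 5/37]
  13 → side 2  [load 18/37]
  4 → side 2  [load 22/37]
  10 → side 2  [load 32/37]
  35 → side 3 (new)  [load 35/37]
  9 → side 4 (new)  [load 9/37]
  13 → side 4  [load 22/37]
  4 → side 2  [load 36/37]
  4 → side 4  [load 26/37]
  6 → side 4  [load 32/37]
4 tape sides opened.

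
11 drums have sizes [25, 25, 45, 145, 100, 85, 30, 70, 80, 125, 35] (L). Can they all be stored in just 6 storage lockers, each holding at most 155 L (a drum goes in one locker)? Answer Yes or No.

Yes

A valid assignment using 6 storage lockers:
  locker 1: 145 = 145
  locker 2: 125 + 30 = 155
  locker 3: 100 + 45 = 145
  locker 4: 85 + 70 = 155
  locker 5: 80 + 35 + 25 = 140
  locker 6: 25 = 25
Every load is within 155 L, so 6 storage lockers suffice.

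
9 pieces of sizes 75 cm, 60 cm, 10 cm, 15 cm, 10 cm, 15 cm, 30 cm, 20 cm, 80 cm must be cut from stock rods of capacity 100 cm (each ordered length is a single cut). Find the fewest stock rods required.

Total = 80 + 75 + 60 + 30 + 20 + 15 + 15 + 10 + 10 = 315 cm.
Lower bound: ⌈315/100⌉ = 4 stock rods.
A packing using 4 stock rods:
  stock rod 1: 80 + 20 = 100
  stock rod 2: 75 + 15 + 10 = 100
  stock rod 3: 60 + 30 + 10 = 100
  stock rod 4: 15 = 15
This matches the lower bound, so 4 is optimal.

4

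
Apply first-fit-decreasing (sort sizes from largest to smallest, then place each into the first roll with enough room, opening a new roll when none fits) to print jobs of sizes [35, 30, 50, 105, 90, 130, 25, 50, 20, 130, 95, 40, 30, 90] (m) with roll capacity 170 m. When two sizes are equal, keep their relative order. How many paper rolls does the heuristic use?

6

Sorted descending: 130, 130, 105, 95, 90, 90, 50, 50, 40, 35, 30, 30, 25, 20.
  130 → roll 1 (new)  [load 130/170]
  130 → roll 2 (new)  [load 130/170]
  105 → roll 3 (new)  [load 105/170]
  95 → roll 4 (new)  [load 95/170]
  90 → roll 5 (new)  [load 90/170]
  90 → roll 6 (new)  [load 90/170]
  50 → roll 3  [load 155/170]
  50 → roll 4  [load 145/170]
  40 → roll 1  [load 170/170]
  35 → roll 2  [load 165/170]
  30 → roll 5  [load 120/170]
  30 → roll 5  [load 150/170]
  25 → roll 4  [load 170/170]
  20 → roll 5  [load 170/170]
6 paper rolls opened.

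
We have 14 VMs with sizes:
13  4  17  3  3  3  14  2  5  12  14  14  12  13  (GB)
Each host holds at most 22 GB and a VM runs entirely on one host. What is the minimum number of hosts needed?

Total = 17 + 14 + 14 + 14 + 13 + 13 + 12 + 12 + 5 + 4 + 3 + 3 + 3 + 2 = 129 GB.
Lower bound: ⌈129/22⌉ = 6 hosts.
Also, 8 VMs each exceed 11 GB, and no two of those can share a host, so at least 8 hosts are needed.
A packing using 8 hosts:
  host 1: 17 + 5 = 22
  host 2: 14 + 4 + 3 = 21
  host 3: 14 + 3 + 3 + 2 = 22
  host 4: 14 = 14
  host 5: 13 = 13
  host 6: 13 = 13
  host 7: 12 = 12
  host 8: 12 = 12
This matches the lower bound, so 8 is optimal.

8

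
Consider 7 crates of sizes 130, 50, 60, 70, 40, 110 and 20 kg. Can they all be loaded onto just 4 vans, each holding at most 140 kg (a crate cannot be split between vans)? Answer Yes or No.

A valid assignment using 4 vans:
  van 1: 130 = 130
  van 2: 110 + 20 = 130
  van 3: 70 + 60 = 130
  van 4: 50 + 40 = 90
Every load is within 140 kg, so 4 vans suffice.

Yes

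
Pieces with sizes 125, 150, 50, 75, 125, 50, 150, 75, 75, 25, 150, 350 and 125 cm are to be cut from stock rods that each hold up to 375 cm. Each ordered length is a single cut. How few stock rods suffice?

Total = 350 + 150 + 150 + 150 + 125 + 125 + 125 + 75 + 75 + 75 + 50 + 50 + 25 = 1525 cm.
Lower bound: ⌈1525/375⌉ = 5 stock rods.
A packing using 5 stock rods:
  stock rod 1: 350 + 25 = 375
  stock rod 2: 150 + 150 + 75 = 375
  stock rod 3: 150 + 125 + 75 = 350
  stock rod 4: 125 + 125 + 75 + 50 = 375
  stock rod 5: 50 = 50
This matches the lower bound, so 5 is optimal.

5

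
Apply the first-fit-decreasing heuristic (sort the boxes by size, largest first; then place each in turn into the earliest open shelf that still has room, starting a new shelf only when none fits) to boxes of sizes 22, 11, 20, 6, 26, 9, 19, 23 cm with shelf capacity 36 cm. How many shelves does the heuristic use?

Sorted descending: 26, 23, 22, 20, 19, 11, 9, 6.
  26 → shelf 1 (new)  [load 26/36]
  23 → shelf 2 (new)  [load 23/36]
  22 → shelf 3 (new)  [load 22/36]
  20 → shelf 4 (new)  [load 20/36]
  19 → shelf 5 (new)  [load 19/36]
  11 → shelf 2  [load 34/36]
  9 → shelf 1  [load 35/36]
  6 → shelf 3  [load 28/36]
5 shelves opened.

5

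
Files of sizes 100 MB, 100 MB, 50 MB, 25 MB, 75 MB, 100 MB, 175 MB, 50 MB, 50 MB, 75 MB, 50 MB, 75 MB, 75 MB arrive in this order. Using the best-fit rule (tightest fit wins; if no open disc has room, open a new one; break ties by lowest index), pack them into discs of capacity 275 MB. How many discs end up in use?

  100 → disc 1 (new)  [load 100/275]
  100 → disc 1  [load 200/275]
  50 → disc 1  [load 250/275]
  25 → disc 1  [load 275/275]
  75 → disc 2 (new)  [load 75/275]
  100 → disc 2  [load 175/275]
  175 → disc 3 (new)  [load 175/275]
  50 → disc 2  [load 225/275]
  50 → disc 2  [load 275/275]
  75 → disc 3  [load 250/275]
  50 → disc 4 (new)  [load 50/275]
  75 → disc 4  [load 125/275]
  75 → disc 4  [load 200/275]
4 discs opened.

4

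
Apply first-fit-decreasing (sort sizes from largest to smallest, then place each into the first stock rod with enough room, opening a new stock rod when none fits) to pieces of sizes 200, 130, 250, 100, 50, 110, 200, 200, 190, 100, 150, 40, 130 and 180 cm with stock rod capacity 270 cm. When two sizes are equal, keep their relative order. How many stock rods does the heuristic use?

9

Sorted descending: 250, 200, 200, 200, 190, 180, 150, 130, 130, 110, 100, 100, 50, 40.
  250 → stock rod 1 (new)  [load 250/270]
  200 → stock rod 2 (new)  [load 200/270]
  200 → stock rod 3 (new)  [load 200/270]
  200 → stock rod 4 (new)  [load 200/270]
  190 → stock rod 5 (new)  [load 190/270]
  180 → stock rod 6 (new)  [load 180/270]
  150 → stock rod 7 (new)  [load 150/270]
  130 → stock rod 8 (new)  [load 130/270]
  130 → stock rod 8  [load 260/270]
  110 → stock rod 7  [load 260/270]
  100 → stock rod 9 (new)  [load 100/270]
  100 → stock rod 9  [load 200/270]
  50 → stock rod 2  [load 250/270]
  40 → stock rod 3  [load 240/270]
9 stock rods opened.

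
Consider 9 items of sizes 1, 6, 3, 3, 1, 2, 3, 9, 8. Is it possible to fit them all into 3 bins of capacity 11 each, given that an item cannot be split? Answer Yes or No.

No

Total = 36; ⌈36/11⌉ = 4.
At least 4 bins are required, but only 3 are allowed.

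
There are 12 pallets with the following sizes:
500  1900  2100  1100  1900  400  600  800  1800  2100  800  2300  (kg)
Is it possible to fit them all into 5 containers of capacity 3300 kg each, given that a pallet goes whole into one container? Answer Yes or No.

Total = 16300 kg; ⌈16300/3300⌉ = 5.
6 pallets each exceed half the capacity and cannot share a container, forcing at least 6 containers.
At least 6 containers are required, but only 5 are allowed.

No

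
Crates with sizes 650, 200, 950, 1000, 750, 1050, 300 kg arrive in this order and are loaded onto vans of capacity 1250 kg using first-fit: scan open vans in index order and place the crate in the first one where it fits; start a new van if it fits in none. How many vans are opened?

5

  650 → van 1 (new)  [load 650/1250]
  200 → van 1  [load 850/1250]
  950 → van 2 (new)  [load 950/1250]
  1000 → van 3 (new)  [load 1000/1250]
  750 → van 4 (new)  [load 750/1250]
  1050 → van 5 (new)  [load 1050/1250]
  300 → van 1  [load 1150/1250]
5 vans opened.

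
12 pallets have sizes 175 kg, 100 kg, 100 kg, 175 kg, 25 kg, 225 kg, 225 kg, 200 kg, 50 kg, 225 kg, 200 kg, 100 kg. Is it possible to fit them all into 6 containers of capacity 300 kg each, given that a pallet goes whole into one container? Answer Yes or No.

Total = 1800 kg; ⌈1800/300⌉ = 6.
7 pallets each exceed half the capacity and cannot share a container, forcing at least 7 containers.
At least 7 containers are required, but only 6 are allowed.

No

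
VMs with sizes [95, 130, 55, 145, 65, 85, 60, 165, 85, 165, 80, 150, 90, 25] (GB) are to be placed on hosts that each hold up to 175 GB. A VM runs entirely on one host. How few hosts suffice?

Total = 165 + 165 + 150 + 145 + 130 + 95 + 90 + 85 + 85 + 80 + 65 + 60 + 55 + 25 = 1395 GB.
Lower bound: ⌈1395/175⌉ = 8 hosts.
A packing using 9 hosts:
  host 1: 165 = 165
  host 2: 165 = 165
  host 3: 150 + 25 = 175
  host 4: 145 = 145
  host 5: 130 = 130
  host 6: 95 + 80 = 175
  host 7: 90 + 85 = 175
  host 8: 85 + 65 = 150
  host 9: 60 + 55 = 115
No arrangement into 8 hosts stays within capacity, so 9 is optimal.

9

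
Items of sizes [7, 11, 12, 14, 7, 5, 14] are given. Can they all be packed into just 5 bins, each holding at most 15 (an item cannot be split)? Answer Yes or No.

Total = 70; ⌈70/15⌉ = 5.
The bound of 5 does not rule out 5, but exhaustive search shows no assignment into 5 bins of capacity 15 exists — the minimum is 6.

No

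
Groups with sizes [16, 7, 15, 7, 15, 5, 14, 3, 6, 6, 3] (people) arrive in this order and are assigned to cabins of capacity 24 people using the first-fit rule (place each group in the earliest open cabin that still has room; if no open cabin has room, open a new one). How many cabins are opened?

  16 → cabin 1 (new)  [load 16/24]
  7 → cabin 1  [load 23/24]
  15 → cabin 2 (new)  [load 15/24]
  7 → cabin 2  [load 22/24]
  15 → cabin 3 (new)  [load 15/24]
  5 → cabin 3  [load 20/24]
  14 → cabin 4 (new)  [load 14/24]
  3 → cabin 3  [load 23/24]
  6 → cabin 4  [load 20/24]
  6 → cabin 5 (new)  [load 6/24]
  3 → cabin 4  [load 23/24]
5 cabins opened.

5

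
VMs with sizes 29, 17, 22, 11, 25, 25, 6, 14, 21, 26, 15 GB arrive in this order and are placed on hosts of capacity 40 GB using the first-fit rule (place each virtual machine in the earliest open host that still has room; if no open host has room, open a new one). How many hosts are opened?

  29 → host 1 (new)  [load 29/40]
  17 → host 2 (new)  [load 17/40]
  22 → host 2  [load 39/40]
  11 → host 1  [load 40/40]
  25 → host 3 (new)  [load 25/40]
  25 → host 4 (new)  [load 25/40]
  6 → host 3  [load 31/40]
  14 → host 4  [load 39/40]
  21 → host 5 (new)  [load 21/40]
  26 → host 6 (new)  [load 26/40]
  15 → host 5  [load 36/40]
6 hosts opened.

6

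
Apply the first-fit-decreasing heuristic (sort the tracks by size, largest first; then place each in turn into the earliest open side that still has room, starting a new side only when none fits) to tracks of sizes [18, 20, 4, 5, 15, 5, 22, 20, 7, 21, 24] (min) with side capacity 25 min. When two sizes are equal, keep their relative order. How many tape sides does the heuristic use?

Sorted descending: 24, 22, 21, 20, 20, 18, 15, 7, 5, 5, 4.
  24 → side 1 (new)  [load 24/25]
  22 → side 2 (new)  [load 22/25]
  21 → side 3 (new)  [load 21/25]
  20 → side 4 (new)  [load 20/25]
  20 → side 5 (new)  [load 20/25]
  18 → side 6 (new)  [load 18/25]
  15 → side 7 (new)  [load 15/25]
  7 → side 6  [load 25/25]
  5 → side 4  [load 25/25]
  5 → side 5  [load 25/25]
  4 → side 3  [load 25/25]
7 tape sides opened.

7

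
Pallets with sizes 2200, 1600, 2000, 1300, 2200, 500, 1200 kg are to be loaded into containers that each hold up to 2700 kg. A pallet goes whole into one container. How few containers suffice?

Total = 2200 + 2200 + 2000 + 1600 + 1300 + 1200 + 500 = 11000 kg.
Lower bound: ⌈11000/2700⌉ = 5 containers.
A packing using 5 containers:
  container 1: 2200 + 500 = 2700
  container 2: 2200 = 2200
  container 3: 2000 = 2000
  container 4: 1600 = 1600
  container 5: 1300 + 1200 = 2500
This matches the lower bound, so 5 is optimal.

5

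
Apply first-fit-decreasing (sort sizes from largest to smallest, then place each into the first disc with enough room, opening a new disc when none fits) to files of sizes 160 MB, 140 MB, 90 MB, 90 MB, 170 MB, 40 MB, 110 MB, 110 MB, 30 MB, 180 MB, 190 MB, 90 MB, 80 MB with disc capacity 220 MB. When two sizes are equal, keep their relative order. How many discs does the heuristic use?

8

Sorted descending: 190, 180, 170, 160, 140, 110, 110, 90, 90, 90, 80, 40, 30.
  190 → disc 1 (new)  [load 190/220]
  180 → disc 2 (new)  [load 180/220]
  170 → disc 3 (new)  [load 170/220]
  160 → disc 4 (new)  [load 160/220]
  140 → disc 5 (new)  [load 140/220]
  110 → disc 6 (new)  [load 110/220]
  110 → disc 6  [load 220/220]
  90 → disc 7 (new)  [load 90/220]
  90 → disc 7  [load 180/220]
  90 → disc 8 (new)  [load 90/220]
  80 → disc 5  [load 220/220]
  40 → disc 2  [load 220/220]
  30 → disc 1  [load 220/220]
8 discs opened.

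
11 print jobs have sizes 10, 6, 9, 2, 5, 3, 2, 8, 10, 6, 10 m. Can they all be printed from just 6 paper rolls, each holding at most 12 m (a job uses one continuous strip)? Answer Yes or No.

No

Total = 71 m; ⌈71/12⌉ = 6.
The bound of 6 does not rule out 6, but exhaustive search shows no assignment into 6 paper rolls of capacity 12 m exists — the minimum is 7.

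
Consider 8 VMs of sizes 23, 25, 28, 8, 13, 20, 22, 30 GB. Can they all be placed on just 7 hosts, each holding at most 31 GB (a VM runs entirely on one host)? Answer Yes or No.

Yes

A valid assignment using 7 hosts:
  host 1: 30 = 30
  host 2: 28 = 28
  host 3: 25 = 25
  host 4: 23 + 8 = 31
  host 5: 22 = 22
  host 6: 20 = 20
  host 7: 13 = 13
Every load is within 31 GB, so 7 hosts suffice.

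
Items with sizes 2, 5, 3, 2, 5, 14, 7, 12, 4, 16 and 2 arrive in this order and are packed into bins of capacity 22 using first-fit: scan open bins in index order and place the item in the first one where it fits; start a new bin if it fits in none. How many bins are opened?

  2 → bin 1 (new)  [load 2/22]
  5 → bin 1  [load 7/22]
  3 → bin 1  [load 10/22]
  2 → bin 1  [load 12/22]
  5 → bin 1  [load 17/22]
  14 → bin 2 (new)  [load 14/22]
  7 → bin 2  [load 21/22]
  12 → bin 3 (new)  [load 12/22]
  4 → bin 1  [load 21/22]
  16 → bin 4 (new)  [load 16/22]
  2 → bin 3  [load 14/22]
4 bins opened.

4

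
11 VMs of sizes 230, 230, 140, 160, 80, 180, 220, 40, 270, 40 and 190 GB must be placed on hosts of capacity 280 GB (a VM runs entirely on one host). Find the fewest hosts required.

Total = 270 + 230 + 230 + 220 + 190 + 180 + 160 + 140 + 80 + 40 + 40 = 1780 GB.
Lower bound: ⌈1780/280⌉ = 7 hosts.
A packing using 8 hosts:
  host 1: 270 = 270
  host 2: 230 + 40 = 270
  host 3: 230 + 40 = 270
  host 4: 220 = 220
  host 5: 190 + 80 = 270
  host 6: 180 = 180
  host 7: 160 = 160
  host 8: 140 = 140
No arrangement into 7 hosts stays within capacity, so 8 is optimal.

8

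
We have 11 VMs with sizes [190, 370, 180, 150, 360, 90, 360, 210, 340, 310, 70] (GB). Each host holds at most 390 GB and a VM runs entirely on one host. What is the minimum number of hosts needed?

Total = 370 + 360 + 360 + 340 + 310 + 210 + 190 + 180 + 150 + 90 + 70 = 2630 GB.
Lower bound: ⌈2630/390⌉ = 7 hosts.
A packing using 8 hosts:
  host 1: 370 = 370
  host 2: 360 = 360
  host 3: 360 = 360
  host 4: 340 = 340
  host 5: 310 + 70 = 380
  host 6: 210 + 180 = 390
  host 7: 190 + 150 = 340
  host 8: 90 = 90
No arrangement into 7 hosts stays within capacity, so 8 is optimal.

8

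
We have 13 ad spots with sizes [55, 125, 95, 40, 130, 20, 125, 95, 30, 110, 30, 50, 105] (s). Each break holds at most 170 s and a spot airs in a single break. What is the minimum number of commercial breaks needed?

7

Total = 130 + 125 + 125 + 110 + 105 + 95 + 95 + 55 + 50 + 40 + 30 + 30 + 20 = 1010 s.
Lower bound: ⌈1010/170⌉ = 6 commercial breaks.
Also, 7 ad spots each exceed 85 s, and no two of those can share a break, so at least 7 commercial breaks are needed.
A packing using 7 commercial breaks:
  break 1: 130 + 40 = 170
  break 2: 125 + 30 = 155
  break 3: 125 + 30 = 155
  break 4: 110 + 55 = 165
  break 5: 105 + 50 = 155
  break 6: 95 + 20 = 115
  break 7: 95 = 95
This matches the lower bound, so 7 is optimal.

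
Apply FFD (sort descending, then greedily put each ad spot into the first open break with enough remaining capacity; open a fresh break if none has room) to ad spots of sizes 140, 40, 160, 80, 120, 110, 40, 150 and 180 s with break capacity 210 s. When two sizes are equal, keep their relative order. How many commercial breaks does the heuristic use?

Sorted descending: 180, 160, 150, 140, 120, 110, 80, 40, 40.
  180 → break 1 (new)  [load 180/210]
  160 → break 2 (new)  [load 160/210]
  150 → break 3 (new)  [load 150/210]
  140 → break 4 (new)  [load 140/210]
  120 → break 5 (new)  [load 120/210]
  110 → break 6 (new)  [load 110/210]
  80 → break 5  [load 200/210]
  40 → break 2  [load 200/210]
  40 → break 3  [load 190/210]
6 commercial breaks opened.

6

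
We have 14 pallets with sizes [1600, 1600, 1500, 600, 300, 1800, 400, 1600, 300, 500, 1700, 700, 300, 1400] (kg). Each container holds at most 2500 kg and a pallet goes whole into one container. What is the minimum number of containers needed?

Total = 1800 + 1700 + 1600 + 1600 + 1600 + 1500 + 1400 + 700 + 600 + 500 + 400 + 300 + 300 + 300 = 14300 kg.
Lower bound: ⌈14300/2500⌉ = 6 containers.
Also, 7 pallets each exceed 1250 kg, and no two of those can share a container, so at least 7 containers are needed.
A packing using 7 containers:
  container 1: 1800 + 700 = 2500
  container 2: 1700 + 600 = 2300
  container 3: 1600 + 500 + 400 = 2500
  container 4: 1600 + 300 + 300 + 300 = 2500
  container 5: 1600 = 1600
  container 6: 1500 = 1500
  container 7: 1400 = 1400
This matches the lower bound, so 7 is optimal.

7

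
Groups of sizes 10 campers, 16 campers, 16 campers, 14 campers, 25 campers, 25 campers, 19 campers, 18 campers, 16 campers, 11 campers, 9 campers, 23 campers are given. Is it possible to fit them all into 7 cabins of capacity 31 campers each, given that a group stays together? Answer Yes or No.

Total = 202 campers; ⌈202/31⌉ = 7.
8 groups each exceed half the capacity and cannot share a cabin, forcing at least 8 cabins.
At least 8 cabins are required, but only 7 are allowed.

No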